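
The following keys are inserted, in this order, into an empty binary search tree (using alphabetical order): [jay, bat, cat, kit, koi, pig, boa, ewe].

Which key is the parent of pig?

Insert jay: tree is empty, so jay becomes the root.
Insert bat: bat < jay → go left. Place as left child of jay.
Insert cat: cat < jay → go left; cat > bat → go right. Place as right child of bat.
Insert kit: kit > jay → go right. Place as right child of jay.
Insert koi: koi > jay → go right; koi > kit → go right. Place as right child of kit.
Insert pig: pig > jay → go right; pig > kit → go right; pig > koi → go right. Place as right child of koi.
Insert boa: boa < jay → go left; boa > bat → go right; boa < cat → go left. Place as left child of cat.
Insert ewe: ewe < jay → go left; ewe > bat → go right; ewe > cat → go right. Place as right child of cat.

koi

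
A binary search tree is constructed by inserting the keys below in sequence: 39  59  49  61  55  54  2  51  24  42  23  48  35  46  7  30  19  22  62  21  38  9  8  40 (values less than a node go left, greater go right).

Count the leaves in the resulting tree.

Insert 39: tree is empty, so 39 becomes the root.
Insert 59: 59 > 39 → go right. Place as right child of 39.
Insert 49: 49 > 39 → go right; 49 < 59 → go left. Place as left child of 59.
Insert 61: 61 > 39 → go right; 61 > 59 → go right. Place as right child of 59.
Insert 55: 55 > 39 → go right; 55 < 59 → go left; 55 > 49 → go right. Place as right child of 49.
Insert 54: 54 > 39 → go right; 54 < 59 → go left; 54 > 49 → go right; 54 < 55 → go left. Place as left child of 55.
Insert 2: 2 < 39 → go left. Place as left child of 39.
Insert 51: 51 > 39 → go right; 51 < 59 → go left; 51 > 49 → go right; 51 < 55 → go left; 51 < 54 → go left. Place as left child of 54.
Insert 24: 24 < 39 → go left; 24 > 2 → go right. Place as right child of 2.
Insert 42: 42 > 39 → go right; 42 < 59 → go left; 42 < 49 → go left. Place as left child of 49.
Insert 23: 23 < 39 → go left; 23 > 2 → go right; 23 < 24 → go left. Place as left child of 24.
Insert 48: 48 > 39 → go right; 48 < 59 → go left; 48 < 49 → go left; 48 > 42 → go right. Place as right child of 42.
Insert 35: 35 < 39 → go left; 35 > 2 → go right; 35 > 24 → go right. Place as right child of 24.
Insert 46: 46 > 39 → go right; 46 < 59 → go left; 46 < 49 → go left; 46 > 42 → go right; 46 < 48 → go left. Place as left child of 48.
Insert 7: 7 < 39 → go left; 7 > 2 → go right; 7 < 24 → go left; 7 < 23 → go left. Place as left child of 23.
Insert 30: 30 < 39 → go left; 30 > 2 → go right; 30 > 24 → go right; 30 < 35 → go left. Place as left child of 35.
Insert 19: 19 < 39 → go left; 19 > 2 → go right; 19 < 24 → go left; 19 < 23 → go left; 19 > 7 → go right. Place as right child of 7.
Insert 22: 22 < 39 → go left; 22 > 2 → go right; 22 < 24 → go left; 22 < 23 → go left; 22 > 7 → go right; 22 > 19 → go right. Place as right child of 19.
Insert 62: 62 > 39 → go right; 62 > 59 → go right; 62 > 61 → go right. Place as right child of 61.
Insert 21: 21 < 39 → go left; 21 > 2 → go right; 21 < 24 → go left; 21 < 23 → go left; 21 > 7 → go right; 21 > 19 → go right; 21 < 22 → go left. Place as left child of 22.
Insert 38: 38 < 39 → go left; 38 > 2 → go right; 38 > 24 → go right; 38 > 35 → go right. Place as right child of 35.
Insert 9: 9 < 39 → go left; 9 > 2 → go right; 9 < 24 → go left; 9 < 23 → go left; 9 > 7 → go right; 9 < 19 → go left. Place as left child of 19.
Insert 8: 8 < 39 → go left; 8 > 2 → go right; 8 < 24 → go left; 8 < 23 → go left; 8 > 7 → go right; 8 < 19 → go left; 8 < 9 → go left. Place as left child of 9.
Insert 40: 40 > 39 → go right; 40 < 59 → go left; 40 < 49 → go left; 40 < 42 → go left. Place as left child of 42.

Leaves: 8, 21, 30, 38, 40, 46, 51, 62 — 8 in total.

8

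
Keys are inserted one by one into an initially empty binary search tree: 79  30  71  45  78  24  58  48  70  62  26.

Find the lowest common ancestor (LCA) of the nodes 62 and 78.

71

Insert 79: tree is empty, so 79 becomes the root.
Insert 30: 30 < 79 → go left. Place as left child of 79.
Insert 71: 71 < 79 → go left; 71 > 30 → go right. Place as right child of 30.
Insert 45: 45 < 79 → go left; 45 > 30 → go right; 45 < 71 → go left. Place as left child of 71.
Insert 78: 78 < 79 → go left; 78 > 30 → go right; 78 > 71 → go right. Place as right child of 71.
Insert 24: 24 < 79 → go left; 24 < 30 → go left. Place as left child of 30.
Insert 58: 58 < 79 → go left; 58 > 30 → go right; 58 < 71 → go left; 58 > 45 → go right. Place as right child of 45.
Insert 48: 48 < 79 → go left; 48 > 30 → go right; 48 < 71 → go left; 48 > 45 → go right; 48 < 58 → go left. Place as left child of 58.
Insert 70: 70 < 79 → go left; 70 > 30 → go right; 70 < 71 → go left; 70 > 45 → go right; 70 > 58 → go right. Place as right child of 58.
Insert 62: 62 < 79 → go left; 62 > 30 → go right; 62 < 71 → go left; 62 > 45 → go right; 62 > 58 → go right; 62 < 70 → go left. Place as left child of 70.
Insert 26: 26 < 79 → go left; 26 < 30 → go left; 26 > 24 → go right. Place as right child of 24.

Path to 62: 79 → 30 → 71 → 45 → 58 → 70 → 62
Path to 78: 79 → 30 → 71 → 78
The paths share a prefix ending at 71, then split left and right.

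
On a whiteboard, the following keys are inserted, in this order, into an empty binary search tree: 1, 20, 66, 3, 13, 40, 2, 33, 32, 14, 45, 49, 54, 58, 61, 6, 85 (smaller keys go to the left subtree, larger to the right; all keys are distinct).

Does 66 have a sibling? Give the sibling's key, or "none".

3

Resulting structure (node: left, right):
  1: L=–, R=20
  20: L=3, R=66
  66: L=40, R=85
  3: L=2, R=13
  13: L=6, R=14
  40: L=33, R=45
  2: L=–, R=–
  33: L=32, R=–
  32: L=–, R=–
  14: L=–, R=–
  45: L=–, R=49
  49: L=–, R=54
  54: L=–, R=58
  58: L=–, R=61
  61: L=–, R=–
  6: L=–, R=–
  85: L=–, R=–

66's parent is 20; the other child of 20 is 3.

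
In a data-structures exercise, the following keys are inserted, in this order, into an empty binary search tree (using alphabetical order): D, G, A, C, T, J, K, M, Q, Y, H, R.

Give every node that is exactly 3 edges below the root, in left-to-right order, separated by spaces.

J Y

Insert D: tree is empty, so D becomes the root.
Insert G: G > D → go right. Place as right child of D.
Insert A: A < D → go left. Place as left child of D.
Insert C: C < D → go left; C > A → go right. Place as right child of A.
Insert T: T > D → go right; T > G → go right. Place as right child of G.
Insert J: J > D → go right; J > G → go right; J < T → go left. Place as left child of T.
Insert K: K > D → go right; K > G → go right; K < T → go left; K > J → go right. Place as right child of J.
Insert M: M > D → go right; M > G → go right; M < T → go left; M > J → go right; M > K → go right. Place as right child of K.
Insert Q: Q > D → go right; Q > G → go right; Q < T → go left; Q > J → go right; Q > K → go right; Q > M → go right. Place as right child of M.
Insert Y: Y > D → go right; Y > G → go right; Y > T → go right. Place as right child of T.
Insert H: H > D → go right; H > G → go right; H < T → go left; H < J → go left. Place as left child of J.
Insert R: R > D → go right; R > G → go right; R < T → go left; R > J → go right; R > K → go right; R > M → go right; R > Q → go right. Place as right child of Q.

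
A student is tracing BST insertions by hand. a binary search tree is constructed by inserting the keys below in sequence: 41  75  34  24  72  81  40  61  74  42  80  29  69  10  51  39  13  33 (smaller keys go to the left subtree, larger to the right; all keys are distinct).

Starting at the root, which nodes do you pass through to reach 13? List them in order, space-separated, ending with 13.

41 34 24 10 13

Resulting structure (node: left, right):
  41: L=34, R=75
  75: L=72, R=81
  34: L=24, R=40
  24: L=10, R=29
  72: L=61, R=74
  81: L=80, R=–
  40: L=39, R=–
  61: L=42, R=69
  74: L=–, R=–
  42: L=–, R=51
  80: L=–, R=–
  29: L=–, R=33
  69: L=–, R=–
  10: L=–, R=13
  51: L=–, R=–
  39: L=–, R=–
  13: L=–, R=–
  33: L=–, R=–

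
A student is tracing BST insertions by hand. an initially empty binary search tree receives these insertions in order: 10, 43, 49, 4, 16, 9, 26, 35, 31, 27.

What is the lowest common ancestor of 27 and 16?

Insert 10: tree is empty, so 10 becomes the root.
Insert 43: 43 > 10 → go right. Place as right child of 10.
Insert 49: 49 > 10 → go right; 49 > 43 → go right. Place as right child of 43.
Insert 4: 4 < 10 → go left. Place as left child of 10.
Insert 16: 16 > 10 → go right; 16 < 43 → go left. Place as left child of 43.
Insert 9: 9 < 10 → go left; 9 > 4 → go right. Place as right child of 4.
Insert 26: 26 > 10 → go right; 26 < 43 → go left; 26 > 16 → go right. Place as right child of 16.
Insert 35: 35 > 10 → go right; 35 < 43 → go left; 35 > 16 → go right; 35 > 26 → go right. Place as right child of 26.
Insert 31: 31 > 10 → go right; 31 < 43 → go left; 31 > 16 → go right; 31 > 26 → go right; 31 < 35 → go left. Place as left child of 35.
Insert 27: 27 > 10 → go right; 27 < 43 → go left; 27 > 16 → go right; 27 > 26 → go right; 27 < 35 → go left; 27 < 31 → go left. Place as left child of 31.

Path to 27: 10 → 43 → 16 → 26 → 35 → 31 → 27
Path to 16: 10 → 43 → 16
16 lies on both paths and is an ancestor of the other node.

16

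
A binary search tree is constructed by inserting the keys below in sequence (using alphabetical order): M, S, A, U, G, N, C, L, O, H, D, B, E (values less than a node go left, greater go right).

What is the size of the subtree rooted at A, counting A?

8

M: root
S: right child of M (depth 1)
A: left child of M (depth 1)
U: right child of S (depth 2)
G: right child of A (depth 2)
N: left child of S (depth 2)
C: left child of G (depth 3)
L: right child of G (depth 3)
O: right child of N (depth 3)
H: left child of L (depth 4)
D: right child of C (depth 4)
B: left child of C (depth 4)
E: right child of D (depth 5)

Subtree rooted at A contains: A, G, C, B, D, E, L, H — 8 nodes.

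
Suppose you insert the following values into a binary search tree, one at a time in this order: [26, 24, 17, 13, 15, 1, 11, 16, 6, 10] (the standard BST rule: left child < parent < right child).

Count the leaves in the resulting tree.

2

Resulting structure (node: left, right):
  26: L=24, R=–
  24: L=17, R=–
  17: L=13, R=–
  13: L=1, R=15
  15: L=–, R=16
  1: L=–, R=11
  11: L=6, R=–
  16: L=–, R=–
  6: L=–, R=10
  10: L=–, R=–

Leaves: 10, 16 — 2 in total.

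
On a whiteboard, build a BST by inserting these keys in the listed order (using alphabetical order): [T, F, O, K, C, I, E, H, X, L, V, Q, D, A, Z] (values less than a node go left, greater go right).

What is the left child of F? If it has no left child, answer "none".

Insert T: tree is empty, so T becomes the root.
Insert F: F < T → go left. Place as left child of T.
Insert O: O < T → go left; O > F → go right. Place as right child of F.
Insert K: K < T → go left; K > F → go right; K < O → go left. Place as left child of O.
Insert C: C < T → go left; C < F → go left. Place as left child of F.
Insert I: I < T → go left; I > F → go right; I < O → go left; I < K → go left. Place as left child of K.
Insert E: E < T → go left; E < F → go left; E > C → go right. Place as right child of C.
Insert H: H < T → go left; H > F → go right; H < O → go left; H < K → go left; H < I → go left. Place as left child of I.
Insert X: X > T → go right. Place as right child of T.
Insert L: L < T → go left; L > F → go right; L < O → go left; L > K → go right. Place as right child of K.
Insert V: V > T → go right; V < X → go left. Place as left child of X.
Insert Q: Q < T → go left; Q > F → go right; Q > O → go right. Place as right child of O.
Insert D: D < T → go left; D < F → go left; D > C → go right; D < E → go left. Place as left child of E.
Insert A: A < T → go left; A < F → go left; A < C → go left. Place as left child of C.
Insert Z: Z > T → go right; Z > X → go right. Place as right child of X.

C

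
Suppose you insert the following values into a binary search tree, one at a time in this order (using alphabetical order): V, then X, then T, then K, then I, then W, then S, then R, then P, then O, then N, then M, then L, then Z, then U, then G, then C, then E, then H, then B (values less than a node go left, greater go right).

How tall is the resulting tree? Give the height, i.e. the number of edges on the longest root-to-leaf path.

V: root
X: right child of V (depth 1)
T: left child of V (depth 1)
K: left child of T (depth 2)
I: left child of K (depth 3)
W: left child of X (depth 2)
S: right child of K (depth 3)
R: left child of S (depth 4)
P: left child of R (depth 5)
O: left child of P (depth 6)
N: left child of O (depth 7)
M: left child of N (depth 8)
L: left child of M (depth 9)
Z: right child of X (depth 2)
U: right child of T (depth 2)
G: left child of I (depth 4)
C: left child of G (depth 5)
E: right child of C (depth 6)
H: right child of G (depth 5)
B: left child of C (depth 6)

The deepest node is L at depth 9.

9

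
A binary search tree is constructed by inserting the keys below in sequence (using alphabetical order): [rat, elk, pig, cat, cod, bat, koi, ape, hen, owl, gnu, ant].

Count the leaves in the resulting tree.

4

Insert rat: tree is empty, so rat becomes the root.
Insert elk: elk < rat → go left. Place as left child of rat.
Insert pig: pig < rat → go left; pig > elk → go right. Place as right child of elk.
Insert cat: cat < rat → go left; cat < elk → go left. Place as left child of elk.
Insert cod: cod < rat → go left; cod < elk → go left; cod > cat → go right. Place as right child of cat.
Insert bat: bat < rat → go left; bat < elk → go left; bat < cat → go left. Place as left child of cat.
Insert koi: koi < rat → go left; koi > elk → go right; koi < pig → go left. Place as left child of pig.
Insert ape: ape < rat → go left; ape < elk → go left; ape < cat → go left; ape < bat → go left. Place as left child of bat.
Insert hen: hen < rat → go left; hen > elk → go right; hen < pig → go left; hen < koi → go left. Place as left child of koi.
Insert owl: owl < rat → go left; owl > elk → go right; owl < pig → go left; owl > koi → go right. Place as right child of koi.
Insert gnu: gnu < rat → go left; gnu > elk → go right; gnu < pig → go left; gnu < koi → go left; gnu < hen → go left. Place as left child of hen.
Insert ant: ant < rat → go left; ant < elk → go left; ant < cat → go left; ant < bat → go left; ant < ape → go left. Place as left child of ape.

Leaves: ant, cod, gnu, owl — 4 in total.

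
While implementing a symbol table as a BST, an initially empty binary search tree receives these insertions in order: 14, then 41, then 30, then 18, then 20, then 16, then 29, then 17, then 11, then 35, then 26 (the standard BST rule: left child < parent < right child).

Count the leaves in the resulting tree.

14: root
41: right child of 14 (depth 1)
30: left child of 41 (depth 2)
18: left child of 30 (depth 3)
20: right child of 18 (depth 4)
16: left child of 18 (depth 4)
29: right child of 20 (depth 5)
17: right child of 16 (depth 5)
11: left child of 14 (depth 1)
35: right child of 30 (depth 3)
26: left child of 29 (depth 6)

Leaves: 11, 17, 26, 35 — 4 in total.

4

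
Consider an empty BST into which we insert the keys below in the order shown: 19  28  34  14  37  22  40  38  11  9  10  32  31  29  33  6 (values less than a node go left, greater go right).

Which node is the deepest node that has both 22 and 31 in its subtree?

28

Insert 19: tree is empty, so 19 becomes the root.
Insert 28: 28 > 19 → go right. Place as right child of 19.
Insert 34: 34 > 19 → go right; 34 > 28 → go right. Place as right child of 28.
Insert 14: 14 < 19 → go left. Place as left child of 19.
Insert 37: 37 > 19 → go right; 37 > 28 → go right; 37 > 34 → go right. Place as right child of 34.
Insert 22: 22 > 19 → go right; 22 < 28 → go left. Place as left child of 28.
Insert 40: 40 > 19 → go right; 40 > 28 → go right; 40 > 34 → go right; 40 > 37 → go right. Place as right child of 37.
Insert 38: 38 > 19 → go right; 38 > 28 → go right; 38 > 34 → go right; 38 > 37 → go right; 38 < 40 → go left. Place as left child of 40.
Insert 11: 11 < 19 → go left; 11 < 14 → go left. Place as left child of 14.
Insert 9: 9 < 19 → go left; 9 < 14 → go left; 9 < 11 → go left. Place as left child of 11.
Insert 10: 10 < 19 → go left; 10 < 14 → go left; 10 < 11 → go left; 10 > 9 → go right. Place as right child of 9.
Insert 32: 32 > 19 → go right; 32 > 28 → go right; 32 < 34 → go left. Place as left child of 34.
Insert 31: 31 > 19 → go right; 31 > 28 → go right; 31 < 34 → go left; 31 < 32 → go left. Place as left child of 32.
Insert 29: 29 > 19 → go right; 29 > 28 → go right; 29 < 34 → go left; 29 < 32 → go left; 29 < 31 → go left. Place as left child of 31.
Insert 33: 33 > 19 → go right; 33 > 28 → go right; 33 < 34 → go left; 33 > 32 → go right. Place as right child of 32.
Insert 6: 6 < 19 → go left; 6 < 14 → go left; 6 < 11 → go left; 6 < 9 → go left. Place as left child of 9.

Path to 22: 19 → 28 → 22
Path to 31: 19 → 28 → 34 → 32 → 31
The paths share a prefix ending at 28, then split left and right.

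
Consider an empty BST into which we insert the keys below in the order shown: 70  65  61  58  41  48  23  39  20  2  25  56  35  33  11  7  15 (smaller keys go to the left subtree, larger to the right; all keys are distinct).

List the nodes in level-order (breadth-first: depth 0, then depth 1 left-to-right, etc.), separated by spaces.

70: root
65: left child of 70 (depth 1)
61: left child of 65 (depth 2)
58: left child of 61 (depth 3)
41: left child of 58 (depth 4)
48: right child of 41 (depth 5)
23: left child of 41 (depth 5)
39: right child of 23 (depth 6)
20: left child of 23 (depth 6)
2: left child of 20 (depth 7)
25: left child of 39 (depth 7)
56: right child of 48 (depth 6)
35: right child of 25 (depth 8)
33: left child of 35 (depth 9)
11: right child of 2 (depth 8)
7: left child of 11 (depth 9)
15: right child of 11 (depth 9)

70 65 61 58 41 23 48 20 39 56 2 25 11 35 7 15 33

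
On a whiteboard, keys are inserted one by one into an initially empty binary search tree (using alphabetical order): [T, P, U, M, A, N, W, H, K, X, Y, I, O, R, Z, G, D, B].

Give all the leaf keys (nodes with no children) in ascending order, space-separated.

Insert T: tree is empty, so T becomes the root.
Insert P: P < T → go left. Place as left child of T.
Insert U: U > T → go right. Place as right child of T.
Insert M: M < T → go left; M < P → go left. Place as left child of P.
Insert A: A < T → go left; A < P → go left; A < M → go left. Place as left child of M.
Insert N: N < T → go left; N < P → go left; N > M → go right. Place as right child of M.
Insert W: W > T → go right; W > U → go right. Place as right child of U.
Insert H: H < T → go left; H < P → go left; H < M → go left; H > A → go right. Place as right child of A.
Insert K: K < T → go left; K < P → go left; K < M → go left; K > A → go right; K > H → go right. Place as right child of H.
Insert X: X > T → go right; X > U → go right; X > W → go right. Place as right child of W.
Insert Y: Y > T → go right; Y > U → go right; Y > W → go right; Y > X → go right. Place as right child of X.
Insert I: I < T → go left; I < P → go left; I < M → go left; I > A → go right; I > H → go right; I < K → go left. Place as left child of K.
Insert O: O < T → go left; O < P → go left; O > M → go right; O > N → go right. Place as right child of N.
Insert R: R < T → go left; R > P → go right. Place as right child of P.
Insert Z: Z > T → go right; Z > U → go right; Z > W → go right; Z > X → go right; Z > Y → go right. Place as right child of Y.
Insert G: G < T → go left; G < P → go left; G < M → go left; G > A → go right; G < H → go left. Place as left child of H.
Insert D: D < T → go left; D < P → go left; D < M → go left; D > A → go right; D < H → go left; D < G → go left. Place as left child of G.
Insert B: B < T → go left; B < P → go left; B < M → go left; B > A → go right; B < H → go left; B < G → go left; B < D → go left. Place as left child of D.

B I O R Z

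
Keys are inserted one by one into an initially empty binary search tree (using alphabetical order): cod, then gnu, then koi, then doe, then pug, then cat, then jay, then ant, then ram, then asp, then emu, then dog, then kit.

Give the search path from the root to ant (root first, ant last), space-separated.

cod cat ant

Resulting structure (node: left, right):
  cod: L=cat, R=gnu
  gnu: L=doe, R=koi
  koi: L=jay, R=pug
  doe: L=–, R=emu
  pug: L=–, R=ram
  cat: L=ant, R=–
  jay: L=–, R=kit
  ant: L=–, R=asp
  ram: L=–, R=–
  asp: L=–, R=–
  emu: L=dog, R=–
  dog: L=–, R=–
  kit: L=–, R=–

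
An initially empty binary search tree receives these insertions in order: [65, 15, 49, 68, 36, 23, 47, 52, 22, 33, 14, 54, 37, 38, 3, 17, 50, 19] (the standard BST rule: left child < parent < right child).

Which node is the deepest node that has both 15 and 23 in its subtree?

Insert 65: tree is empty, so 65 becomes the root.
Insert 15: 15 < 65 → go left. Place as left child of 65.
Insert 49: 49 < 65 → go left; 49 > 15 → go right. Place as right child of 15.
Insert 68: 68 > 65 → go right. Place as right child of 65.
Insert 36: 36 < 65 → go left; 36 > 15 → go right; 36 < 49 → go left. Place as left child of 49.
Insert 23: 23 < 65 → go left; 23 > 15 → go right; 23 < 49 → go left; 23 < 36 → go left. Place as left child of 36.
Insert 47: 47 < 65 → go left; 47 > 15 → go right; 47 < 49 → go left; 47 > 36 → go right. Place as right child of 36.
Insert 52: 52 < 65 → go left; 52 > 15 → go right; 52 > 49 → go right. Place as right child of 49.
Insert 22: 22 < 65 → go left; 22 > 15 → go right; 22 < 49 → go left; 22 < 36 → go left; 22 < 23 → go left. Place as left child of 23.
Insert 33: 33 < 65 → go left; 33 > 15 → go right; 33 < 49 → go left; 33 < 36 → go left; 33 > 23 → go right. Place as right child of 23.
Insert 14: 14 < 65 → go left; 14 < 15 → go left. Place as left child of 15.
Insert 54: 54 < 65 → go left; 54 > 15 → go right; 54 > 49 → go right; 54 > 52 → go right. Place as right child of 52.
Insert 37: 37 < 65 → go left; 37 > 15 → go right; 37 < 49 → go left; 37 > 36 → go right; 37 < 47 → go left. Place as left child of 47.
Insert 38: 38 < 65 → go left; 38 > 15 → go right; 38 < 49 → go left; 38 > 36 → go right; 38 < 47 → go left; 38 > 37 → go right. Place as right child of 37.
Insert 3: 3 < 65 → go left; 3 < 15 → go left; 3 < 14 → go left. Place as left child of 14.
Insert 17: 17 < 65 → go left; 17 > 15 → go right; 17 < 49 → go left; 17 < 36 → go left; 17 < 23 → go left; 17 < 22 → go left. Place as left child of 22.
Insert 50: 50 < 65 → go left; 50 > 15 → go right; 50 > 49 → go right; 50 < 52 → go left. Place as left child of 52.
Insert 19: 19 < 65 → go left; 19 > 15 → go right; 19 < 49 → go left; 19 < 36 → go left; 19 < 23 → go left; 19 < 22 → go left; 19 > 17 → go right. Place as right child of 17.

Path to 15: 65 → 15
Path to 23: 65 → 15 → 49 → 36 → 23
15 lies on both paths and is an ancestor of the other node.

15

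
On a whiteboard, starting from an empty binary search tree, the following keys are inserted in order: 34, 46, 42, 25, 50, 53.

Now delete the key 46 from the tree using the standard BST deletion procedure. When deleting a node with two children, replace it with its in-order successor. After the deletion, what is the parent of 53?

50

Insert 34: tree is empty, so 34 becomes the root.
Insert 46: 46 > 34 → go right. Place as right child of 34.
Insert 42: 42 > 34 → go right; 42 < 46 → go left. Place as left child of 46.
Insert 25: 25 < 34 → go left. Place as left child of 34.
Insert 50: 50 > 34 → go right; 50 > 46 → go right. Place as right child of 46.
Insert 53: 53 > 34 → go right; 53 > 46 → go right; 53 > 50 → go right. Place as right child of 50.

Delete 46 (two children — replace with in-order successor).
After deletion, 53's parent is 50.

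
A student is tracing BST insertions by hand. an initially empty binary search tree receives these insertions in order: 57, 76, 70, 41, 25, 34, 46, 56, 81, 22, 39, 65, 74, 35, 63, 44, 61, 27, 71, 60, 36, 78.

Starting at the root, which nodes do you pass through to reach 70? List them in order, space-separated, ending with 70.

57: root
76: right child of 57 (depth 1)
70: left child of 76 (depth 2)
41: left child of 57 (depth 1)
25: left child of 41 (depth 2)
34: right child of 25 (depth 3)
46: right child of 41 (depth 2)
56: right child of 46 (depth 3)
81: right child of 76 (depth 2)
22: left child of 25 (depth 3)
39: right child of 34 (depth 4)
65: left child of 70 (depth 3)
74: right child of 70 (depth 3)
35: left child of 39 (depth 5)
63: left child of 65 (depth 4)
44: left child of 46 (depth 3)
61: left child of 63 (depth 5)
27: left child of 34 (depth 4)
71: left child of 74 (depth 4)
60: left child of 61 (depth 6)
36: right child of 35 (depth 6)
78: left child of 81 (depth 3)

57 76 70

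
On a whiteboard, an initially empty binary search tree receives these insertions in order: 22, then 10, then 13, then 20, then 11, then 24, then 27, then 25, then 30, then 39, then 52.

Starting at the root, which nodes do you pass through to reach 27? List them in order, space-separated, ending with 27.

22 24 27

22: root
10: left child of 22 (depth 1)
13: right child of 10 (depth 2)
20: right child of 13 (depth 3)
11: left child of 13 (depth 3)
24: right child of 22 (depth 1)
27: right child of 24 (depth 2)
25: left child of 27 (depth 3)
30: right child of 27 (depth 3)
39: right child of 30 (depth 4)
52: right child of 39 (depth 5)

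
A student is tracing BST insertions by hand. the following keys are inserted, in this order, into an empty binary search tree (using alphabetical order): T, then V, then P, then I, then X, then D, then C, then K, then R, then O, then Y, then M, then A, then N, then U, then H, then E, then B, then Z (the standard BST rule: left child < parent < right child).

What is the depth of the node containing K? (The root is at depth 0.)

Insert T: tree is empty, so T becomes the root.
Insert V: V > T → go right. Place as right child of T.
Insert P: P < T → go left. Place as left child of T.
Insert I: I < T → go left; I < P → go left. Place as left child of P.
Insert X: X > T → go right; X > V → go right. Place as right child of V.
Insert D: D < T → go left; D < P → go left; D < I → go left. Place as left child of I.
Insert C: C < T → go left; C < P → go left; C < I → go left; C < D → go left. Place as left child of D.
Insert K: K < T → go left; K < P → go left; K > I → go right. Place as right child of I.
Insert R: R < T → go left; R > P → go right. Place as right child of P.
Insert O: O < T → go left; O < P → go left; O > I → go right; O > K → go right. Place as right child of K.
Insert Y: Y > T → go right; Y > V → go right; Y > X → go right. Place as right child of X.
Insert M: M < T → go left; M < P → go left; M > I → go right; M > K → go right; M < O → go left. Place as left child of O.
Insert A: A < T → go left; A < P → go left; A < I → go left; A < D → go left; A < C → go left. Place as left child of C.
Insert N: N < T → go left; N < P → go left; N > I → go right; N > K → go right; N < O → go left; N > M → go right. Place as right child of M.
Insert U: U > T → go right; U < V → go left. Place as left child of V.
Insert H: H < T → go left; H < P → go left; H < I → go left; H > D → go right. Place as right child of D.
Insert E: E < T → go left; E < P → go left; E < I → go left; E > D → go right; E < H → go left. Place as left child of H.
Insert B: B < T → go left; B < P → go left; B < I → go left; B < D → go left; B < C → go left; B > A → go right. Place as right child of A.
Insert Z: Z > T → go right; Z > V → go right; Z > X → go right; Z > Y → go right. Place as right child of Y.

Path to K: T → P → I → K, which is 3 edges.

3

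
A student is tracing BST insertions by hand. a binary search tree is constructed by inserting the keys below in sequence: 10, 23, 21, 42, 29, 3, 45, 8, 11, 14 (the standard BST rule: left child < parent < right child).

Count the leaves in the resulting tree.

4

Resulting structure (node: left, right):
  10: L=3, R=23
  23: L=21, R=42
  21: L=11, R=–
  42: L=29, R=45
  29: L=–, R=–
  3: L=–, R=8
  45: L=–, R=–
  8: L=–, R=–
  11: L=–, R=14
  14: L=–, R=–

Leaves: 8, 14, 29, 45 — 4 in total.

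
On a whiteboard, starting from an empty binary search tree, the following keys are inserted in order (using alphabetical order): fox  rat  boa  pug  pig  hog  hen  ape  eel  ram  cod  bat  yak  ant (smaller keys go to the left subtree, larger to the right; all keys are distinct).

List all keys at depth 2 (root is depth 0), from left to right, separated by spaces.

ape eel pug yak

Insert fox: tree is empty, so fox becomes the root.
Insert rat: rat > fox → go right. Place as right child of fox.
Insert boa: boa < fox → go left. Place as left child of fox.
Insert pug: pug > fox → go right; pug < rat → go left. Place as left child of rat.
Insert pig: pig > fox → go right; pig < rat → go left; pig < pug → go left. Place as left child of pug.
Insert hog: hog > fox → go right; hog < rat → go left; hog < pug → go left; hog < pig → go left. Place as left child of pig.
Insert hen: hen > fox → go right; hen < rat → go left; hen < pug → go left; hen < pig → go left; hen < hog → go left. Place as left child of hog.
Insert ape: ape < fox → go left; ape < boa → go left. Place as left child of boa.
Insert eel: eel < fox → go left; eel > boa → go right. Place as right child of boa.
Insert ram: ram > fox → go right; ram < rat → go left; ram > pug → go right. Place as right child of pug.
Insert cod: cod < fox → go left; cod > boa → go right; cod < eel → go left. Place as left child of eel.
Insert bat: bat < fox → go left; bat < boa → go left; bat > ape → go right. Place as right child of ape.
Insert yak: yak > fox → go right; yak > rat → go right. Place as right child of rat.
Insert ant: ant < fox → go left; ant < boa → go left; ant < ape → go left. Place as left child of ape.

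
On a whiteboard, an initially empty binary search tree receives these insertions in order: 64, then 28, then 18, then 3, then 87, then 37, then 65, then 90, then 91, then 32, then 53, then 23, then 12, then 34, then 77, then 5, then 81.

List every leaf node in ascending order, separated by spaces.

5 23 34 53 81 91

64: root
28: left child of 64 (depth 1)
18: left child of 28 (depth 2)
3: left child of 18 (depth 3)
87: right child of 64 (depth 1)
37: right child of 28 (depth 2)
65: left child of 87 (depth 2)
90: right child of 87 (depth 2)
91: right child of 90 (depth 3)
32: left child of 37 (depth 3)
53: right child of 37 (depth 3)
23: right child of 18 (depth 3)
12: right child of 3 (depth 4)
34: right child of 32 (depth 4)
77: right child of 65 (depth 3)
5: left child of 12 (depth 5)
81: right child of 77 (depth 4)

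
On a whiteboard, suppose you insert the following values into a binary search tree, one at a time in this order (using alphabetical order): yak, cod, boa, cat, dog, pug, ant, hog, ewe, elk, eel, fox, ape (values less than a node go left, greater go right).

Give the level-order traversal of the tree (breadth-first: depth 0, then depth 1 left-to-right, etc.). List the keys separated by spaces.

yak cod boa dog ant cat pug ape hog ewe elk fox eel

Resulting structure (node: left, right):
  yak: L=cod, R=–
  cod: L=boa, R=dog
  boa: L=ant, R=cat
  cat: L=–, R=–
  dog: L=–, R=pug
  pug: L=hog, R=–
  ant: L=–, R=ape
  hog: L=ewe, R=–
  ewe: L=elk, R=fox
  elk: L=eel, R=–
  eel: L=–, R=–
  fox: L=–, R=–
  ape: L=–, R=–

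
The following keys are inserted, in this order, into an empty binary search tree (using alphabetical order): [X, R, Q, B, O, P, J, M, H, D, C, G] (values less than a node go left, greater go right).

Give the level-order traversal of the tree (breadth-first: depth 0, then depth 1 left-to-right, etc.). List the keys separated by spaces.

Insert X: tree is empty, so X becomes the root.
Insert R: R < X → go left. Place as left child of X.
Insert Q: Q < X → go left; Q < R → go left. Place as left child of R.
Insert B: B < X → go left; B < R → go left; B < Q → go left. Place as left child of Q.
Insert O: O < X → go left; O < R → go left; O < Q → go left; O > B → go right. Place as right child of B.
Insert P: P < X → go left; P < R → go left; P < Q → go left; P > B → go right; P > O → go right. Place as right child of O.
Insert J: J < X → go left; J < R → go left; J < Q → go left; J > B → go right; J < O → go left. Place as left child of O.
Insert M: M < X → go left; M < R → go left; M < Q → go left; M > B → go right; M < O → go left; M > J → go right. Place as right child of J.
Insert H: H < X → go left; H < R → go left; H < Q → go left; H > B → go right; H < O → go left; H < J → go left. Place as left child of J.
Insert D: D < X → go left; D < R → go left; D < Q → go left; D > B → go right; D < O → go left; D < J → go left; D < H → go left. Place as left child of H.
Insert C: C < X → go left; C < R → go left; C < Q → go left; C > B → go right; C < O → go left; C < J → go left; C < H → go left; C < D → go left. Place as left child of D.
Insert G: G < X → go left; G < R → go left; G < Q → go left; G > B → go right; G < O → go left; G < J → go left; G < H → go left; G > D → go right. Place as right child of D.

X R Q B O J P H M D C G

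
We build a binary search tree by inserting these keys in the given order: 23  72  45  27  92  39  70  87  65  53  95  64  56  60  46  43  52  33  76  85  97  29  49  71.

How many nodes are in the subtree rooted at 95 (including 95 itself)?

2

Insert 23: tree is empty, so 23 becomes the root.
Insert 72: 72 > 23 → go right. Place as right child of 23.
Insert 45: 45 > 23 → go right; 45 < 72 → go left. Place as left child of 72.
Insert 27: 27 > 23 → go right; 27 < 72 → go left; 27 < 45 → go left. Place as left child of 45.
Insert 92: 92 > 23 → go right; 92 > 72 → go right. Place as right child of 72.
Insert 39: 39 > 23 → go right; 39 < 72 → go left; 39 < 45 → go left; 39 > 27 → go right. Place as right child of 27.
Insert 70: 70 > 23 → go right; 70 < 72 → go left; 70 > 45 → go right. Place as right child of 45.
Insert 87: 87 > 23 → go right; 87 > 72 → go right; 87 < 92 → go left. Place as left child of 92.
Insert 65: 65 > 23 → go right; 65 < 72 → go left; 65 > 45 → go right; 65 < 70 → go left. Place as left child of 70.
Insert 53: 53 > 23 → go right; 53 < 72 → go left; 53 > 45 → go right; 53 < 70 → go left; 53 < 65 → go left. Place as left child of 65.
Insert 95: 95 > 23 → go right; 95 > 72 → go right; 95 > 92 → go right. Place as right child of 92.
Insert 64: 64 > 23 → go right; 64 < 72 → go left; 64 > 45 → go right; 64 < 70 → go left; 64 < 65 → go left; 64 > 53 → go right. Place as right child of 53.
Insert 56: 56 > 23 → go right; 56 < 72 → go left; 56 > 45 → go right; 56 < 70 → go left; 56 < 65 → go left; 56 > 53 → go right; 56 < 64 → go left. Place as left child of 64.
Insert 60: 60 > 23 → go right; 60 < 72 → go left; 60 > 45 → go right; 60 < 70 → go left; 60 < 65 → go left; 60 > 53 → go right; 60 < 64 → go left; 60 > 56 → go right. Place as right child of 56.
Insert 46: 46 > 23 → go right; 46 < 72 → go left; 46 > 45 → go right; 46 < 70 → go left; 46 < 65 → go left; 46 < 53 → go left. Place as left child of 53.
Insert 43: 43 > 23 → go right; 43 < 72 → go left; 43 < 45 → go left; 43 > 27 → go right; 43 > 39 → go right. Place as right child of 39.
Insert 52: 52 > 23 → go right; 52 < 72 → go left; 52 > 45 → go right; 52 < 70 → go left; 52 < 65 → go left; 52 < 53 → go left; 52 > 46 → go right. Place as right child of 46.
Insert 33: 33 > 23 → go right; 33 < 72 → go left; 33 < 45 → go left; 33 > 27 → go right; 33 < 39 → go left. Place as left child of 39.
Insert 76: 76 > 23 → go right; 76 > 72 → go right; 76 < 92 → go left; 76 < 87 → go left. Place as left child of 87.
Insert 85: 85 > 23 → go right; 85 > 72 → go right; 85 < 92 → go left; 85 < 87 → go left; 85 > 76 → go right. Place as right child of 76.
Insert 97: 97 > 23 → go right; 97 > 72 → go right; 97 > 92 → go right; 97 > 95 → go right. Place as right child of 95.
Insert 29: 29 > 23 → go right; 29 < 72 → go left; 29 < 45 → go left; 29 > 27 → go right; 29 < 39 → go left; 29 < 33 → go left. Place as left child of 33.
Insert 49: 49 > 23 → go right; 49 < 72 → go left; 49 > 45 → go right; 49 < 70 → go left; 49 < 65 → go left; 49 < 53 → go left; 49 > 46 → go right; 49 < 52 → go left. Place as left child of 52.
Insert 71: 71 > 23 → go right; 71 < 72 → go left; 71 > 45 → go right; 71 > 70 → go right. Place as right child of 70.

Subtree rooted at 95 contains: 95, 97 — 2 nodes.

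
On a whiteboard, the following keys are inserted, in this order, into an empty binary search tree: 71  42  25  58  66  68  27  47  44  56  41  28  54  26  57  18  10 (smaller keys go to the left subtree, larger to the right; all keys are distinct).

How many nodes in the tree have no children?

71: root
42: left child of 71 (depth 1)
25: left child of 42 (depth 2)
58: right child of 42 (depth 2)
66: right child of 58 (depth 3)
68: right child of 66 (depth 4)
27: right child of 25 (depth 3)
47: left child of 58 (depth 3)
44: left child of 47 (depth 4)
56: right child of 47 (depth 4)
41: right child of 27 (depth 4)
28: left child of 41 (depth 5)
54: left child of 56 (depth 5)
26: left child of 27 (depth 4)
57: right child of 56 (depth 5)
18: left child of 25 (depth 3)
10: left child of 18 (depth 4)

Leaves: 10, 26, 28, 44, 54, 57, 68 — 7 in total.

7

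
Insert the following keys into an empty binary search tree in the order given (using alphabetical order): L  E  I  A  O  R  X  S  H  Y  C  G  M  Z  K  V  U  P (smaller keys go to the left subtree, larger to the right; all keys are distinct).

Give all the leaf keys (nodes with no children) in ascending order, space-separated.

C G K M P U Z

Insert L: tree is empty, so L becomes the root.
Insert E: E < L → go left. Place as left child of L.
Insert I: I < L → go left; I > E → go right. Place as right child of E.
Insert A: A < L → go left; A < E → go left. Place as left child of E.
Insert O: O > L → go right. Place as right child of L.
Insert R: R > L → go right; R > O → go right. Place as right child of O.
Insert X: X > L → go right; X > O → go right; X > R → go right. Place as right child of R.
Insert S: S > L → go right; S > O → go right; S > R → go right; S < X → go left. Place as left child of X.
Insert H: H < L → go left; H > E → go right; H < I → go left. Place as left child of I.
Insert Y: Y > L → go right; Y > O → go right; Y > R → go right; Y > X → go right. Place as right child of X.
Insert C: C < L → go left; C < E → go left; C > A → go right. Place as right child of A.
Insert G: G < L → go left; G > E → go right; G < I → go left; G < H → go left. Place as left child of H.
Insert M: M > L → go right; M < O → go left. Place as left child of O.
Insert Z: Z > L → go right; Z > O → go right; Z > R → go right; Z > X → go right; Z > Y → go right. Place as right child of Y.
Insert K: K < L → go left; K > E → go right; K > I → go right. Place as right child of I.
Insert V: V > L → go right; V > O → go right; V > R → go right; V < X → go left; V > S → go right. Place as right child of S.
Insert U: U > L → go right; U > O → go right; U > R → go right; U < X → go left; U > S → go right; U < V → go left. Place as left child of V.
Insert P: P > L → go right; P > O → go right; P < R → go left. Place as left child of R.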